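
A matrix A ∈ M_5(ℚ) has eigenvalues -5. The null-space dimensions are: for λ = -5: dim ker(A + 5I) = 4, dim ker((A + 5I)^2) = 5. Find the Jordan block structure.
λ = -5: successive nullity increments [4, 1] count blocks of size ≥ k; block sizes are [2, 1, 1, 1].

Jordan blocks: (-5, 2), (-5, 1), (-5, 1), (-5, 1)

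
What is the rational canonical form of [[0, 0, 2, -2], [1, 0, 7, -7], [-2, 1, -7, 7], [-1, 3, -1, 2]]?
The invariant factors of A (the non-unit diagonal entries of the Smith normal form of xI - A over ℚ[x]) are (x + 1)^3(x + 2), each dividing the next. The characteristic polynomial is their product, (x + 1)^3(x + 2).

The rational canonical form is the block-diagonal matrix of companion matrices C(f_i):
R = [[0, 0, 0, -2], [1, 0, 0, -7], [0, 1, 0, -9], [0, 0, 1, -5]].

R = [[0, 0, 0, -2], [1, 0, 0, -7], [0, 1, 0, -9], [0, 0, 1, -5]]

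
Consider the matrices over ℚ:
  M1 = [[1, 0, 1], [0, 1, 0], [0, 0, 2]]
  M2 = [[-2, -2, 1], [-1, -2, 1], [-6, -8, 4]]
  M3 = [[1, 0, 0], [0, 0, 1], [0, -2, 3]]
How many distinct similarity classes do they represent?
2 classes: {M1, M3}, {M2}

Characteristic polynomials: χ_{M1} = (x - 2)(x - 1)^2, χ_{M2} = x^3, χ_{M3} = (x - 2)(x - 1)^2.

{M1, M3}: invariant factors x - 1, (x - 2)(x - 1).

{M2}: invariant factors x^3.

Matrices are similar if and only if their invariant-factor lists agree; the partition into similarity classes is {M1, M3}, {M2}.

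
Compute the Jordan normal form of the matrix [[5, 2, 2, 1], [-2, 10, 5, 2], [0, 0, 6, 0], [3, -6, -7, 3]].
J = [[6, 1, 0, 0], [0, 6, 1, 0], [0, 0, 6, 0], [0, 0, 0, 6]]

The characteristic polynomial is det(xI - A) = (x - 6)^4, so the eigenvalues are 6 (algebraic multiplicity 4).

For λ = 6: rank(A - 6I) = 2, rank((A - 6I)^2) = 1, rank((A - 6I)^3) = 0. The eigenspace has dimension 4 - 2 = 2, so there are 2 Jordan blocks; the rank sequence gives block sizes [3, 1].

Assembling the blocks gives the Jordan form J above.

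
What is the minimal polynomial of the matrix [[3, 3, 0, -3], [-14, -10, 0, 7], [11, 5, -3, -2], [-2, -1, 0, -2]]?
The characteristic polynomial factors as (x + 3)^4. The minimal polynomial is ∏(x - λ)^{k_λ} where k_λ is the size of the largest Jordan block at λ.

For λ = -3: rank(A + 3I) = 2, and the largest Jordan block has size 2 (the smallest k with rank((A + 3I)^k) = rank((A + 3I)^(k+1))).

So m_A(x) = (x + 3)^2.

m_A(x) = (x + 3)^2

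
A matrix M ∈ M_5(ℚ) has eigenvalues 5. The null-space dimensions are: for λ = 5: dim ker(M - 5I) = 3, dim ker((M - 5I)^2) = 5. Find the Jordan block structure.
λ = 5: successive nullity increments [3, 2] count blocks of size ≥ k; block sizes are [2, 2, 1].

Jordan blocks: (5, 2), (5, 2), (5, 1)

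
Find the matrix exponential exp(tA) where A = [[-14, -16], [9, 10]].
e^{tA} = [[(1 - 12*t)*e^{-2*t}, -16*t*e^{-2*t}], [9*t*e^{-2*t}, (12*t + 1)*e^{-2*t}]]

A has Jordan form J = [[-2, 1], [0, -2]] with A = PJP^{-1}, so e^{tA} = P e^{tJ} P^{-1}.

For a Jordan block J_k(λ), e^{tJ_k(λ)} = e^{λt} · (I + tN + t^2 N^2/2! + ... + t^{k-1} N^{k-1}/(k-1)!) where N is the nilpotent superdiagonal part.

Assembling the blocks and conjugating back gives the entries of e^{tA} as shown above.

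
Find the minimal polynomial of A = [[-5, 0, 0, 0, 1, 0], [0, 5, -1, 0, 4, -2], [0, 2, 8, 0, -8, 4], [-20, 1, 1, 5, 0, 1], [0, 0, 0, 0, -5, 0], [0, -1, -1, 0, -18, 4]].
m_A(x) = (x - 6)(x - 5)(x + 5)^2

The characteristic polynomial factors as (x - 6)^2(x - 5)^2(x + 5)^2. The minimal polynomial is ∏(x - λ)^{k_λ} where k_λ is the size of the largest Jordan block at λ.

For λ = -5: rank(A + 5I) = 5, and the largest Jordan block has size 2 (the smallest k with rank((A + 5I)^k) = rank((A + 5I)^(k+1))).
For λ = 5: rank(A - 5I) = 4, and the largest Jordan block has size 1 (the smallest k with rank((A - 5I)^k) = rank((A - 5I)^(k+1))).
For λ = 6: rank(A - 6I) = 4, and the largest Jordan block has size 1 (the smallest k with rank((A - 6I)^k) = rank((A - 6I)^(k+1))).

So m_A(x) = (x - 6)(x - 5)(x + 5)^2.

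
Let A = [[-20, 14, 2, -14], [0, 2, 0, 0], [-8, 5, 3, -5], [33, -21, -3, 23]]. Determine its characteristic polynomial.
χ_A(x) = (x - 2)^4

xI - A = [[x + 20, -14, -2, 14], [0, x - 2, 0, 0], [8, -5, x - 3, 5], [-33, 21, 3, x - 23]].

Expanding det(xI - A) along the first row:
det(xI - A) = + (x + 20)·det([[x - 2, 0, 0], [-5, x - 3, 5], [21, 3, x - 23]]) - (-14)·det([[0, 0, 0], [8, x - 3, 5], [-33, 3, x - 23]]) + (-2)·det([[0, x - 2, 0], [8, -5, 5], [-33, 21, x - 23]]) - (14)·det([[0, x - 2, 0], [8, -5, x - 3], [-33, 21, 3]]).

Evaluating gives χ_A(x) = x^4 - 8x^3 + 24x^2 - 32x + 16 = (x - 2)^4.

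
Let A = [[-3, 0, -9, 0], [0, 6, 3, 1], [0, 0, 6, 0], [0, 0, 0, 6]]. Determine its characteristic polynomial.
xI - A = [[x + 3, 0, 9, 0], [0, x - 6, -3, -1], [0, 0, x - 6, 0], [0, 0, 0, x - 6]].

Expanding det(xI - A) along the first row:
det(xI - A) = + (x + 3)·det([[x - 6, -3, -1], [0, x - 6, 0], [0, 0, x - 6]]) - (0)·det([[0, -3, -1], [0, x - 6, 0], [0, 0, x - 6]]) + (9)·det([[0, x - 6, -1], [0, 0, 0], [0, 0, x - 6]]) - (0)·det([[0, x - 6, -3], [0, 0, x - 6], [0, 0, 0]]).

Evaluating gives χ_A(x) = x^4 - 15x^3 + 54x^2 + 108x - 648 = (x - 6)^3(x + 3).

χ_A(x) = (x - 6)^3(x + 3)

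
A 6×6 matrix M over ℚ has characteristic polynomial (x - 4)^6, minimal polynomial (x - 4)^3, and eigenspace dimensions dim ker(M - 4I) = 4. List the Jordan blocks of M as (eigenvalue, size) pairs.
λ = 4: algebraic multiplicity 6 (exponent in χ_M), largest block size 3 (exponent in m_M), 4 blocks (geometric multiplicity). These force block sizes [3, 1, 1, 1].

Jordan blocks: (4, 3), (4, 1), (4, 1), (4, 1)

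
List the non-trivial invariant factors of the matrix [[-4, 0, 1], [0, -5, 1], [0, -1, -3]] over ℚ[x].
The Jordan structure of A has elementary divisors (x + 4)^3. Arranging the block sizes at each eigenvalue in decreasing order and taking row products gives the invariant factors.

Invariant factors (smallest first, each dividing the next): (x + 4)^3.

Check: the last factor (x + 4)^3 is the minimal polynomial, and the product (x + 4)^3 is the characteristic polynomial.

(x + 4)^3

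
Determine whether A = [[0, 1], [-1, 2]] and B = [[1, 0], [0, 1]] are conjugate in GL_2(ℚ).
Both have characteristic polynomial (x - 1)^2, but the minimal polynomial of A is (x - 1)^2 while the minimal polynomial of B is x - 1. The minimal polynomial is a similarity invariant, so A and B are not similar.

No.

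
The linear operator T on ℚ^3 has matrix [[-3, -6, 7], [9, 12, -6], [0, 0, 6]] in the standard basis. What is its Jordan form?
J = [[3, 0, 0], [0, 6, 1], [0, 0, 6]]

The characteristic polynomial is det(xI - A) = (x - 6)^2(x - 3), so the eigenvalues are 3 (algebraic multiplicity 1), 6 (algebraic multiplicity 2).

For λ = 3: algebraic multiplicity 1 gives one 1×1 block.

For λ = 6: rank(A - 6I) = 2, rank((A - 6I)^2) = 1. The eigenspace has dimension 3 - 2 = 1, so there is 1 Jordan block; the rank sequence gives block sizes [2].

Assembling the blocks gives the Jordan form J above.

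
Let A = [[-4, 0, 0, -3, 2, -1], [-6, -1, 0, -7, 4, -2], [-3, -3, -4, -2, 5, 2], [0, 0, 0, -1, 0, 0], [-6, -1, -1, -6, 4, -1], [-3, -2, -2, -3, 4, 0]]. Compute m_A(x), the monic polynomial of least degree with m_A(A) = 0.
m_A(x) = (x + 1)^2

The characteristic polynomial factors as (x + 1)^6. The minimal polynomial is ∏(x - λ)^{k_λ} where k_λ is the size of the largest Jordan block at λ.

For λ = -1: rank(A + I) = 3, and the largest Jordan block has size 2 (the smallest k with rank((A + I)^k) = rank((A + I)^(k+1))).

So m_A(x) = (x + 1)^2.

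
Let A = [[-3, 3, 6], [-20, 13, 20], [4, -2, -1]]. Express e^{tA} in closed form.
e^{tA} = [[(1 - 6*t)*e^{3*t}, 3*t*e^{3*t}, 6*t*e^{3*t}], [-20*t*e^{3*t}, (10*t + 1)*e^{3*t}, 20*t*e^{3*t}], [4*t*e^{3*t}, -2*t*e^{3*t}, (1 - 4*t)*e^{3*t}]]

A has Jordan form J = [[3, 1, 0], [0, 3, 0], [0, 0, 3]] with A = PJP^{-1}, so e^{tA} = P e^{tJ} P^{-1}.

For a Jordan block J_k(λ), e^{tJ_k(λ)} = e^{λt} · (I + tN + t^2 N^2/2! + ... + t^{k-1} N^{k-1}/(k-1)!) where N is the nilpotent superdiagonal part.

Assembling the blocks and conjugating back gives the entries of e^{tA} as shown above.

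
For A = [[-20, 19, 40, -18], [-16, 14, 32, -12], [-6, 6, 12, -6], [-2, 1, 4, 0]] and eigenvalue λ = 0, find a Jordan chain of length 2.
We seek v_1 ∈ ker(A^2) \ ker(A), then set v_{i+1} = A v_i.

One such chain is v_1 = [[1, 1, 0, 0]]^T, v_2 = [[-1, -2, 0, -1]]^T. Check: A v_2 = [[0, 0, 0, 0]]^T = 0.

v_1 = [[1, 1, 0, 0]]^T, v_2 = [[-1, -2, 0, -1]]^T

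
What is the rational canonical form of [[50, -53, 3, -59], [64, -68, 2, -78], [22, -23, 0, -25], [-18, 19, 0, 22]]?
The invariant factors of A (the non-unit diagonal entries of the Smith normal form of xI - A over ℚ[x]) are (x^2 - 2x - 4)^2, each dividing the next. The characteristic polynomial is their product, (x^2 - 2x - 4)^2.

The rational canonical form is the block-diagonal matrix of companion matrices C(f_i):
R = [[0, 0, 0, -16], [1, 0, 0, -16], [0, 1, 0, 4], [0, 0, 1, 4]].

Note the characteristic polynomial does not split into linear factors over ℚ, so A has no Jordan form over ℚ; the rational canonical form exists over any field.

R = [[0, 0, 0, -16], [1, 0, 0, -16], [0, 1, 0, 4], [0, 0, 1, 4]]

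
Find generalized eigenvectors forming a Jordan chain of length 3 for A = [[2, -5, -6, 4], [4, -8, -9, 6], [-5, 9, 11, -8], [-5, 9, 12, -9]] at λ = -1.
We seek v_1 ∈ ker((A + I)^3) \ ker((A + I)^2), then set v_{i+1} = (A + I) v_i.

One such chain is v_1 = [[0, -2, 3, 2]]^T, v_2 = [[0, -1, 2, 2]]^T, v_3 = [[1, 1, -1, -1]]^T. Check: (A + I) v_3 = [[0, 0, 0, 0]]^T = 0.

v_1 = [[0, -2, 3, 2]]^T, v_2 = [[0, -1, 2, 2]]^T, v_3 = [[1, 1, -1, -1]]^T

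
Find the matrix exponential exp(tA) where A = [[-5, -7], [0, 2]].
A has Jordan form J = [[-5, 0], [0, 2]] with A = PJP^{-1}, so e^{tA} = P e^{tJ} P^{-1}.

For a Jordan block J_k(λ), e^{tJ_k(λ)} = e^{λt} · (I + tN + t^2 N^2/2! + ... + t^{k-1} N^{k-1}/(k-1)!) where N is the nilpotent superdiagonal part.

Assembling the blocks and conjugating back gives the entries of e^{tA} as shown above.

e^{tA} = [[e^{-5*t}, (1 - e^{7*t})*e^{-5*t}], [0, e^{2*t}]]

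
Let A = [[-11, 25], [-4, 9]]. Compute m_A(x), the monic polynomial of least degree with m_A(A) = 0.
m_A(x) = (x + 1)^2

The characteristic polynomial factors as (x + 1)^2. The minimal polynomial is ∏(x - λ)^{k_λ} where k_λ is the size of the largest Jordan block at λ.

For λ = -1: rank(A + I) = 1, and the largest Jordan block has size 2 (the smallest k with rank((A + I)^k) = rank((A + I)^(k+1))).

So m_A(x) = (x + 1)^2.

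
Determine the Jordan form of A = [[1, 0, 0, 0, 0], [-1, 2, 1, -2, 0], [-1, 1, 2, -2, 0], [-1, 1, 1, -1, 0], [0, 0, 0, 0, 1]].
J = [[1, 1, 0, 0, 0], [0, 1, 0, 0, 0], [0, 0, 1, 0, 0], [0, 0, 0, 1, 0], [0, 0, 0, 0, 1]]

The characteristic polynomial is det(xI - A) = (x - 1)^5, so the eigenvalues are 1 (algebraic multiplicity 5).

For λ = 1: rank(A - I) = 1, rank((A - I)^2) = 0. The eigenspace has dimension 5 - 1 = 4, so there are 4 Jordan blocks; the rank sequence gives block sizes [2, 1, 1, 1].

Assembling the blocks gives the Jordan form J above.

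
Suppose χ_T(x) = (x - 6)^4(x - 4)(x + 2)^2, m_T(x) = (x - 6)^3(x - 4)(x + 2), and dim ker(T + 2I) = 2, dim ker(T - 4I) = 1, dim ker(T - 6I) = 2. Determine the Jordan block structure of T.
Jordan blocks: (-2, 1), (-2, 1), (4, 1), (6, 3), (6, 1)

λ = -2: algebraic multiplicity 2 (exponent in χ_T), largest block size 1 (exponent in m_T), 2 blocks (geometric multiplicity). These force block sizes [1, 1].
λ = 4: algebraic multiplicity 1 (exponent in χ_T), largest block size 1 (exponent in m_T), 1 block (geometric multiplicity). This forces block sizes [1].
λ = 6: algebraic multiplicity 4 (exponent in χ_T), largest block size 3 (exponent in m_T), 2 blocks (geometric multiplicity). These force block sizes [3, 1].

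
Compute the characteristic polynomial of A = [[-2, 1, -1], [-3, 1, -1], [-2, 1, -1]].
xI - A = [[x + 2, -1, 1], [3, x - 1, 1], [2, -1, x + 1]].

Expanding det(xI - A) along the first row:
det(xI - A) = + (x + 2)·det([[x - 1, 1], [-1, x + 1]]) - (-1)·det([[3, 1], [2, x + 1]]) + (1)·det([[3, x - 1], [2, -1]]).

Evaluating gives χ_A(x) = x^3 + 2x^2 + x = x(x + 1)^2.

χ_A(x) = x(x + 1)^2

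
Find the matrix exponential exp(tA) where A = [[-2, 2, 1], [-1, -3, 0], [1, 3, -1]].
e^{tA} = [[(2 - t^2)*e^{-2*t}/2, t*(t + 4)*e^{-2*t}/2, t*(t + 2)*e^{-2*t}/2], [t*(t - 2)*e^{-2*t}/2, (-t^2/2 - t + 1)*e^{-2*t}, -t^2*e^{-2*t}/2], [t*(1 - t)*e^{-2*t}, t*(t + 3)*e^{-2*t}, (t^2 + t + 1)*e^{-2*t}]]

A has Jordan form J = [[-2, 1, 0], [0, -2, 1], [0, 0, -2]] with A = PJP^{-1}, so e^{tA} = P e^{tJ} P^{-1}.

For a Jordan block J_k(λ), e^{tJ_k(λ)} = e^{λt} · (I + tN + t^2 N^2/2! + ... + t^{k-1} N^{k-1}/(k-1)!) where N is the nilpotent superdiagonal part.

Assembling the blocks and conjugating back gives the entries of e^{tA} as shown above.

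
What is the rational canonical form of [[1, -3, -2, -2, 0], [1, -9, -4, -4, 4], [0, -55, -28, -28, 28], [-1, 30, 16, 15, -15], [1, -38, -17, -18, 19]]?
R = [[0, 0, 0, 0, -8], [1, 0, 0, 0, 2], [0, 1, 0, 0, 28], [0, 0, 1, 0, 17], [0, 0, 0, 1, -2]]

The invariant factors of A (the non-unit diagonal entries of the Smith normal form of xI - A over ℚ[x]) are (x - 4)(x + 1)^2(x^2 + 4x - 2), each dividing the next. The characteristic polynomial is their product, (x - 4)(x + 1)^2(x^2 + 4x - 2).

The rational canonical form is the block-diagonal matrix of companion matrices C(f_i):
R = [[0, 0, 0, 0, -8], [1, 0, 0, 0, 2], [0, 1, 0, 0, 28], [0, 0, 1, 0, 17], [0, 0, 0, 1, -2]].

Note the characteristic polynomial does not split into linear factors over ℚ, so A has no Jordan form over ℚ; the rational canonical form exists over any field.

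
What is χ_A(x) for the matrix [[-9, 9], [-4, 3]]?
xI - A = [[x + 9, -9], [4, x - 3]].

Expanding det(xI - A) along the first row:
det(xI - A) = + (x + 9)·det([[x - 3]]) - (-9)·det([[4]]).

Evaluating gives χ_A(x) = x^2 + 6x + 9 = (x + 3)^2.

χ_A(x) = (x + 3)^2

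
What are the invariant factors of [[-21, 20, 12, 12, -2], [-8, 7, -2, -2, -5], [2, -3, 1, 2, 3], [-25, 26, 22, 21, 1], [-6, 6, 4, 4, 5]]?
(x - 5)^3(x + 1)^2

The Jordan structure of A has elementary divisors (x + 1)^2, (x - 5)^3. Arranging the block sizes at each eigenvalue in decreasing order and taking row products gives the invariant factors.

Invariant factors (smallest first, each dividing the next): (x - 5)^3(x + 1)^2.

Check: the last factor (x - 5)^3(x + 1)^2 is the minimal polynomial, and the product (x - 5)^3(x + 1)^2 is the characteristic polynomial.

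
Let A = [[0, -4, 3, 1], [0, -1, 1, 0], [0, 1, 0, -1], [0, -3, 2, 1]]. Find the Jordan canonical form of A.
J = [[0, 1, 0, 0], [0, 0, 1, 0], [0, 0, 0, 0], [0, 0, 0, 0]]

The characteristic polynomial is det(xI - A) = x^4, so the eigenvalues are 0 (algebraic multiplicity 4).

For λ = 0: rank(A) = 2, rank(A^2) = 1, rank(A^3) = 0. The eigenspace has dimension 4 - 2 = 2, so there are 2 Jordan blocks; the rank sequence gives block sizes [3, 1].

Assembling the blocks gives the Jordan form J above.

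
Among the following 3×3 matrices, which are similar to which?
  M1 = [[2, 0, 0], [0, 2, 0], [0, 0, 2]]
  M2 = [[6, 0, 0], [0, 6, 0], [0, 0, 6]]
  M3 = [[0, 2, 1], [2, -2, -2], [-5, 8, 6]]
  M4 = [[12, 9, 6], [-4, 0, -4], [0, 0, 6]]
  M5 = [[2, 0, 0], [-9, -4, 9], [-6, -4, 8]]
5 classes: {M1}, {M2}, {M3}, {M4}, {M5}

Characteristic polynomials: χ_{M1} = (x - 2)^3, χ_{M2} = (x - 6)^3, χ_{M3} = (x - 2)(x - 1)^2, χ_{M4} = (x - 6)^3, χ_{M5} = (x - 2)^3.

{M1}: invariant factors x - 2, x - 2, x - 2.

{M2}: invariant factors x - 6, x - 6, x - 6.

{M3}: invariant factors (x - 2)(x - 1)^2.

{M4}: invariant factors x - 6, (x - 6)^2.

{M5}: invariant factors x - 2, (x - 2)^2.

Matrices are similar if and only if their invariant-factor lists agree; the partition into similarity classes is {M1}, {M2}, {M3}, {M4}, {M5}.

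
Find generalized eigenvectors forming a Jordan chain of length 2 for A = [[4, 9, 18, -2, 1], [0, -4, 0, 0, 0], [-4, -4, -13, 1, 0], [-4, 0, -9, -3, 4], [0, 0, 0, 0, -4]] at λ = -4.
v_1 = [[-1, 1, 0, 0, 0]]^T, v_2 = [[1, 0, 0, 4, 0]]^T

We seek v_1 ∈ ker((A + 4I)^2) \ ker(A + 4I), then set v_{i+1} = (A + 4I) v_i.

One such chain is v_1 = [[-1, 1, 0, 0, 0]]^T, v_2 = [[1, 0, 0, 4, 0]]^T. Check: (A + 4I) v_2 = [[0, 0, 0, 0, 0]]^T = 0.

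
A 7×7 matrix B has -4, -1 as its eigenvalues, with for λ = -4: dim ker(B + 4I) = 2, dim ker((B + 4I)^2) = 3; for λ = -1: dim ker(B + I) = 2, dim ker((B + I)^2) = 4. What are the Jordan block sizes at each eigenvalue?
Jordan blocks: (-4, 2), (-4, 1), (-1, 2), (-1, 2)

λ = -4: successive nullity increments [2, 1] count blocks of size ≥ k; block sizes are [2, 1].
λ = -1: successive nullity increments [2, 2] count blocks of size ≥ k; block sizes are [2, 2].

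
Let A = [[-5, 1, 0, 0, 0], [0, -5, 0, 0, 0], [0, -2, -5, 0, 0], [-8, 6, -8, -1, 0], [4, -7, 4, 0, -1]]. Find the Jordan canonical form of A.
The characteristic polynomial is det(xI - A) = (x + 1)^2(x + 5)^3, so the eigenvalues are -5 (algebraic multiplicity 3), -1 (algebraic multiplicity 2).

For λ = -5: rank(A + 5I) = 3, rank((A + 5I)^2) = 2. The eigenspace has dimension 5 - 3 = 2, so there are 2 Jordan blocks; the rank sequence gives block sizes [2, 1].

For λ = -1: rank(A + I) = 3. The eigenspace has dimension 5 - 3 = 2, so there are 2 Jordan blocks; the rank sequence gives block sizes [1, 1].

Assembling the blocks gives the Jordan form J above.

J = [[-5, 1, 0, 0, 0], [0, -5, 0, 0, 0], [0, 0, -5, 0, 0], [0, 0, 0, -1, 0], [0, 0, 0, 0, -1]]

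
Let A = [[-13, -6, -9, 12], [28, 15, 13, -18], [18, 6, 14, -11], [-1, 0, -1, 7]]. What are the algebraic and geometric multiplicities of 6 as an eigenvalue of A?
The characteristic polynomial is (x - 6)^3(x - 5), so the factor x - 6 appears with exponent 3: the algebraic multiplicity is 3.

rank(A - 6I) = 3, so the eigenspace has dimension 4 - 3 = 1: the geometric multiplicity is 1.

Since 1 < 3, A is not diagonalizable.

algebraic multiplicity 3, geometric multiplicity 1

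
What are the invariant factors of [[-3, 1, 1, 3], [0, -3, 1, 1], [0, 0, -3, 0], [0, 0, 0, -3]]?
The Jordan structure of A has elementary divisors (x + 3)^3, (x + 3). Arranging the block sizes at each eigenvalue in decreasing order and taking row products gives the invariant factors.

Invariant factors (smallest first, each dividing the next): x + 3, (x + 3)^3.

Check: the last factor (x + 3)^3 is the minimal polynomial, and the product (x + 3)^4 is the characteristic polynomial.

x + 3, (x + 3)^3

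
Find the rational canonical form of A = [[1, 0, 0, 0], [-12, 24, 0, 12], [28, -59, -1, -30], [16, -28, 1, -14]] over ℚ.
The invariant factors of A (the non-unit diagonal entries of the Smith normal form of xI - A over ℚ[x]) are x - 1, (x - 6)(x - 2)(x - 1), each dividing the next. The characteristic polynomial is their product, (x - 6)(x - 2)(x - 1)^2.

The rational canonical form is the block-diagonal matrix of companion matrices C(f_i):
R = [[1, 0, 0, 0], [0, 0, 0, 12], [0, 1, 0, -20], [0, 0, 1, 9]].

R = [[1, 0, 0, 0], [0, 0, 0, 12], [0, 1, 0, -20], [0, 0, 1, 9]]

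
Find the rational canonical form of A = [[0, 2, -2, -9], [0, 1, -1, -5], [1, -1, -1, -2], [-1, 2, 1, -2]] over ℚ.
The invariant factors of A (the non-unit diagonal entries of the Smith normal form of xI - A over ℚ[x]) are (x^2 + x + 1)^2, each dividing the next. The characteristic polynomial is their product, (x^2 + x + 1)^2.

The rational canonical form is the block-diagonal matrix of companion matrices C(f_i):
R = [[0, 0, 0, -1], [1, 0, 0, -2], [0, 1, 0, -3], [0, 0, 1, -2]].

Note the characteristic polynomial does not split into linear factors over ℚ, so A has no Jordan form over ℚ; the rational canonical form exists over any field.

R = [[0, 0, 0, -1], [1, 0, 0, -2], [0, 1, 0, -3], [0, 0, 1, -2]]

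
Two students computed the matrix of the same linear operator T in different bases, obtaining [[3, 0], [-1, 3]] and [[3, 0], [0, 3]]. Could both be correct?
No.

Both have characteristic polynomial (x - 3)^2, but the minimal polynomial of A is (x - 3)^2 while the minimal polynomial of B is x - 3. The minimal polynomial is a similarity invariant, so A and B are not similar.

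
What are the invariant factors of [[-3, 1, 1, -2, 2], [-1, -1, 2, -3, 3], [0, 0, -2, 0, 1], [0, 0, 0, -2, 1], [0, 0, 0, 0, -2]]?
The Jordan structure of A has elementary divisors (x + 2)^3, (x + 2)^2. Arranging the block sizes at each eigenvalue in decreasing order and taking row products gives the invariant factors.

Invariant factors (smallest first, each dividing the next): (x + 2)^2, (x + 2)^3.

Check: the last factor (x + 2)^3 is the minimal polynomial, and the product (x + 2)^5 is the characteristic polynomial.

(x + 2)^2, (x + 2)^3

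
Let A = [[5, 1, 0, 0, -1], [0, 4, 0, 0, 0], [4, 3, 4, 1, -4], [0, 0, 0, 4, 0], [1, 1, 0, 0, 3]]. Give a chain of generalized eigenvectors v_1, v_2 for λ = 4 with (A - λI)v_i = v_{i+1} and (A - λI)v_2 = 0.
v_1 = [[1, 2, 0, 0, 2]]^T, v_2 = [[1, 0, 2, 0, 1]]^T

We seek v_1 ∈ ker((A - 4I)^2) \ ker(A - 4I), then set v_{i+1} = (A - 4I) v_i.

One such chain is v_1 = [[1, 2, 0, 0, 2]]^T, v_2 = [[1, 0, 2, 0, 1]]^T. Check: (A - 4I) v_2 = [[0, 0, 0, 0, 0]]^T = 0.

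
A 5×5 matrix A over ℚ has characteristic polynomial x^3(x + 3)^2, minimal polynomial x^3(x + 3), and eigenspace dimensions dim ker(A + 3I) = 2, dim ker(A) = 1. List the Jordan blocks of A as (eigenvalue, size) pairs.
Jordan blocks: (-3, 1), (-3, 1), (0, 3)

λ = -3: algebraic multiplicity 2 (exponent in χ_A), largest block size 1 (exponent in m_A), 2 blocks (geometric multiplicity). These force block sizes [1, 1].
λ = 0: algebraic multiplicity 3 (exponent in χ_A), largest block size 3 (exponent in m_A), 1 block (geometric multiplicity). This forces block sizes [3].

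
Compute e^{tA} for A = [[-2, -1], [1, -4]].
A has Jordan form J = [[-3, 1], [0, -3]] with A = PJP^{-1}, so e^{tA} = P e^{tJ} P^{-1}.

For a Jordan block J_k(λ), e^{tJ_k(λ)} = e^{λt} · (I + tN + t^2 N^2/2! + ... + t^{k-1} N^{k-1}/(k-1)!) where N is the nilpotent superdiagonal part.

Assembling the blocks and conjugating back gives the entries of e^{tA} as shown above.

e^{tA} = [[(t + 1)*e^{-3*t}, -t*e^{-3*t}], [t*e^{-3*t}, (1 - t)*e^{-3*t}]]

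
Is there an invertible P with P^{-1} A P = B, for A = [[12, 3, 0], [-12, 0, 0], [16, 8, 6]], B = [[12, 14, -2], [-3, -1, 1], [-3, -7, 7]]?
Yes.

Two matrices over a field are similar if and only if they have the same invariant factors.

Both A and B have characteristic polynomial (x - 6)^3 and minimal polynomial (x - 6)^2. Computing further, both have invariant factors x - 6, (x - 6)^2. Hence A and B are similar.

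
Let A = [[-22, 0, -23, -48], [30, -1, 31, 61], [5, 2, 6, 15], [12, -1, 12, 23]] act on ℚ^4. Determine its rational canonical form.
R = [[0, 0, 0, 18], [1, 0, 0, 15], [0, 1, 0, -3], [0, 0, 1, 6]]

The invariant factors of A (the non-unit diagonal entries of the Smith normal form of xI - A over ℚ[x]) are (x - 6)(x^3 + 3x + 3), each dividing the next. The characteristic polynomial is their product, (x - 6)(x^3 + 3x + 3).

The rational canonical form is the block-diagonal matrix of companion matrices C(f_i):
R = [[0, 0, 0, 18], [1, 0, 0, 15], [0, 1, 0, -3], [0, 0, 1, 6]].

Note the characteristic polynomial does not split into linear factors over ℚ, so A has no Jordan form over ℚ; the rational canonical form exists over any field.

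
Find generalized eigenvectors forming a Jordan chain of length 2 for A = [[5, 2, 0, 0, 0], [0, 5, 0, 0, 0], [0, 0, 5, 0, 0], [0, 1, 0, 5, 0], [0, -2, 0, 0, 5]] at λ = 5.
We seek v_1 ∈ ker((A - 5I)^2) \ ker(A - 5I), then set v_{i+1} = (A - 5I) v_i.

One such chain is v_1 = [[0, 1, 1, 0, 0]]^T, v_2 = [[2, 0, 0, 1, -2]]^T. Check: (A - 5I) v_2 = [[0, 0, 0, 0, 0]]^T = 0.

v_1 = [[0, 1, 1, 0, 0]]^T, v_2 = [[2, 0, 0, 1, -2]]^T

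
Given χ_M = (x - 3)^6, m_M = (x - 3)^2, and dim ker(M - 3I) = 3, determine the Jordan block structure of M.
Jordan blocks: (3, 2), (3, 2), (3, 2)

λ = 3: algebraic multiplicity 6 (exponent in χ_M), largest block size 2 (exponent in m_M), 3 blocks (geometric multiplicity). These force block sizes [2, 2, 2].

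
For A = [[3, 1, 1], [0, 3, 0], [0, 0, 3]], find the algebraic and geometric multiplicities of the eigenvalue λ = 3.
algebraic multiplicity 3, geometric multiplicity 2

The characteristic polynomial is (x - 3)^3, so the factor x - 3 appears with exponent 3: the algebraic multiplicity is 3.

rank(A - 3I) = 1, so the eigenspace has dimension 3 - 1 = 2: the geometric multiplicity is 2.

Since 2 < 3, A is not diagonalizable.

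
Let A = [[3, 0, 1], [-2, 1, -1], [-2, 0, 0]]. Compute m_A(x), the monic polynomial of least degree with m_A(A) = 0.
The characteristic polynomial factors as (x - 2)(x - 1)^2. The minimal polynomial is ∏(x - λ)^{k_λ} where k_λ is the size of the largest Jordan block at λ.

For λ = 1: rank(A - I) = 1, and the largest Jordan block has size 1 (the smallest k with rank((A - I)^k) = rank((A - I)^(k+1))).
For λ = 2: rank(A - 2I) = 2, and the largest Jordan block has size 1 (the smallest k with rank((A - 2I)^k) = rank((A - 2I)^(k+1))).

So m_A(x) = (x - 2)(x - 1).

m_A(x) = (x - 2)(x - 1)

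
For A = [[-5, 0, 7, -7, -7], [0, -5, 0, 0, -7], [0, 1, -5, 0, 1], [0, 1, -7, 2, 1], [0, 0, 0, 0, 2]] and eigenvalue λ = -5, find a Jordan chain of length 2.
v_1 = [[1, 1, 0, 0, 0]]^T, v_2 = [[0, 0, 1, 1, 0]]^T

We seek v_1 ∈ ker((A + 5I)^2) \ ker(A + 5I), then set v_{i+1} = (A + 5I) v_i.

One such chain is v_1 = [[1, 1, 0, 0, 0]]^T, v_2 = [[0, 0, 1, 1, 0]]^T. Check: (A + 5I) v_2 = [[0, 0, 0, 0, 0]]^T = 0.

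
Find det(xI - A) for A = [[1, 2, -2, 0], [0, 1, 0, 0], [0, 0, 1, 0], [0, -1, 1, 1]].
χ_A(x) = (x - 1)^4

xI - A = [[x - 1, -2, 2, 0], [0, x - 1, 0, 0], [0, 0, x - 1, 0], [0, 1, -1, x - 1]].

Expanding det(xI - A) along the first row:
det(xI - A) = + (x - 1)·det([[x - 1, 0, 0], [0, x - 1, 0], [1, -1, x - 1]]) - (-2)·det([[0, 0, 0], [0, x - 1, 0], [0, -1, x - 1]]) + (2)·det([[0, x - 1, 0], [0, 0, 0], [0, 1, x - 1]]) - (0)·det([[0, x - 1, 0], [0, 0, x - 1], [0, 1, -1]]).

Evaluating gives χ_A(x) = x^4 - 4x^3 + 6x^2 - 4x + 1 = (x - 1)^4.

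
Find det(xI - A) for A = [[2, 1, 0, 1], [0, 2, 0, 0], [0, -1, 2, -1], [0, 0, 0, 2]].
χ_A(x) = (x - 2)^4

xI - A = [[x - 2, -1, 0, -1], [0, x - 2, 0, 0], [0, 1, x - 2, 1], [0, 0, 0, x - 2]].

Expanding det(xI - A) along the first row:
det(xI - A) = + (x - 2)·det([[x - 2, 0, 0], [1, x - 2, 1], [0, 0, x - 2]]) - (-1)·det([[0, 0, 0], [0, x - 2, 1], [0, 0, x - 2]]) + (0)·det([[0, x - 2, 0], [0, 1, 1], [0, 0, x - 2]]) - (-1)·det([[0, x - 2, 0], [0, 1, x - 2], [0, 0, 0]]).

Evaluating gives χ_A(x) = x^4 - 8x^3 + 24x^2 - 32x + 16 = (x - 2)^4.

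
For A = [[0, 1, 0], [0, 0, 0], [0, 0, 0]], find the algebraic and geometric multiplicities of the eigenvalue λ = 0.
The characteristic polynomial is x^3, so the factor x appears with exponent 3: the algebraic multiplicity is 3.

rank(A) = 1, so the eigenspace has dimension 3 - 1 = 2: the geometric multiplicity is 2.

Since 2 < 3, A is not diagonalizable.

algebraic multiplicity 3, geometric multiplicity 2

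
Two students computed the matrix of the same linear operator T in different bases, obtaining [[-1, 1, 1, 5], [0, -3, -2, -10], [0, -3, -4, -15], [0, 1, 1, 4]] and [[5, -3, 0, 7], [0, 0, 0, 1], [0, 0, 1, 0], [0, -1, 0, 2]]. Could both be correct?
trace(A) = -4 but trace(B) = 8. The trace is a similarity invariant, so A and B are not similar.

No.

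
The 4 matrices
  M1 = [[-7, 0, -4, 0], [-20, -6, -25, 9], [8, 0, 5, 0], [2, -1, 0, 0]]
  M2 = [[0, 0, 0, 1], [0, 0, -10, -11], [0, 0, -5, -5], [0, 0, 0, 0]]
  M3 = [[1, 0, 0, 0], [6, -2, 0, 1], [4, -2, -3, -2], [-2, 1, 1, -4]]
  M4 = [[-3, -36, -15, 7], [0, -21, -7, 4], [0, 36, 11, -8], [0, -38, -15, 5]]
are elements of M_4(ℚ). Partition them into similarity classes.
2 classes: {M1, M3, M4}, {M2}

Characteristic polynomials: χ_{M1} = (x - 1)(x + 3)^3, χ_{M2} = x^3(x + 5), χ_{M3} = (x - 1)(x + 3)^3, χ_{M4} = (x - 1)(x + 3)^3.

{M1, M3, M4}: invariant factors (x - 1)(x + 3)^3.

{M2}: invariant factors x, x^2(x + 5).

Matrices are similar if and only if their invariant-factor lists agree; the partition into similarity classes is {M1, M3, M4}, {M2}.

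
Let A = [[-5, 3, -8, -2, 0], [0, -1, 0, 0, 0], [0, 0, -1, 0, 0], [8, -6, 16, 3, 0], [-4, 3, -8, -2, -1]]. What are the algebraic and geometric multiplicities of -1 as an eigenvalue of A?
algebraic multiplicity 5, geometric multiplicity 4

The characteristic polynomial is (x + 1)^5, so the factor x + 1 appears with exponent 5: the algebraic multiplicity is 5.

rank(A + I) = 1, so the eigenspace has dimension 5 - 1 = 4: the geometric multiplicity is 4.

Since 4 < 5, A is not diagonalizable.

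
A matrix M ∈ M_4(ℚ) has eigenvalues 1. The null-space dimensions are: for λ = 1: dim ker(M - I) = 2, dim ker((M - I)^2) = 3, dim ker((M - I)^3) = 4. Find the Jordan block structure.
Jordan blocks: (1, 3), (1, 1)

λ = 1: successive nullity increments [2, 1, 1] count blocks of size ≥ k; block sizes are [3, 1].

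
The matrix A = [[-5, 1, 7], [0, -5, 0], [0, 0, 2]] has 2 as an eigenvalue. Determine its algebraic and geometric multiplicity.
algebraic multiplicity 1, geometric multiplicity 1

The characteristic polynomial is (x - 2)(x + 5)^2, so the factor x - 2 appears with exponent 1: the algebraic multiplicity is 1.

rank(A - 2I) = 2, so the eigenspace has dimension 3 - 2 = 1: the geometric multiplicity is 1.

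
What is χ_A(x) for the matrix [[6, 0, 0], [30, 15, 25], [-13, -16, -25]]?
χ_A(x) = (x - 6)(x + 5)^2

xI - A = [[x - 6, 0, 0], [-30, x - 15, -25], [13, 16, x + 25]].

Expanding det(xI - A) along the first row:
det(xI - A) = + (x - 6)·det([[x - 15, -25], [16, x + 25]]) - (0)·det([[-30, -25], [13, x + 25]]) + (0)·det([[-30, x - 15], [13, 16]]).

Evaluating gives χ_A(x) = x^3 + 4x^2 - 35x - 150 = (x - 6)(x + 5)^2.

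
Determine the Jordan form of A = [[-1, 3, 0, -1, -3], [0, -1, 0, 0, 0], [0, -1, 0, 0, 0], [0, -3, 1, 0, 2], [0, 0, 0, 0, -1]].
The characteristic polynomial is det(xI - A) = x^2(x + 1)^3, so the eigenvalues are -1 (algebraic multiplicity 3), 0 (algebraic multiplicity 2).

For λ = -1: rank(A + I) = 3, rank((A + I)^2) = 2. The eigenspace has dimension 5 - 3 = 2, so there are 2 Jordan blocks; the rank sequence gives block sizes [2, 1].

For λ = 0: rank(A) = 4, rank(A^2) = 3. The eigenspace has dimension 5 - 4 = 1, so there is 1 Jordan block; the rank sequence gives block sizes [2].

Assembling the blocks gives the Jordan form J above.

J = [[-1, 1, 0, 0, 0], [0, -1, 0, 0, 0], [0, 0, -1, 0, 0], [0, 0, 0, 0, 1], [0, 0, 0, 0, 0]]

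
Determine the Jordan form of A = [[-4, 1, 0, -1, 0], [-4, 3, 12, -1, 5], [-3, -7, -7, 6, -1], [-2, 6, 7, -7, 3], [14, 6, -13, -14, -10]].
J = [[-5, 1, 0, 0, 0], [0, -5, 1, 0, 0], [0, 0, -5, 0, 0], [0, 0, 0, -5, 1], [0, 0, 0, 0, -5]]

The characteristic polynomial is det(xI - A) = (x + 5)^5, so the eigenvalues are -5 (algebraic multiplicity 5).

For λ = -5: rank(A + 5I) = 3, rank((A + 5I)^2) = 1, rank((A + 5I)^3) = 0. The eigenspace has dimension 5 - 3 = 2, so there are 2 Jordan blocks; the rank sequence gives block sizes [3, 2].

Assembling the blocks gives the Jordan form J above.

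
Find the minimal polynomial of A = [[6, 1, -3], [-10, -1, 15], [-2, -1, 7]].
m_A(x) = (x - 4)^2

The characteristic polynomial factors as (x - 4)^3. The minimal polynomial is ∏(x - λ)^{k_λ} where k_λ is the size of the largest Jordan block at λ.

For λ = 4: rank(A - 4I) = 1, and the largest Jordan block has size 2 (the smallest k with rank((A - 4I)^k) = rank((A - 4I)^(k+1))).

So m_A(x) = (x - 4)^2.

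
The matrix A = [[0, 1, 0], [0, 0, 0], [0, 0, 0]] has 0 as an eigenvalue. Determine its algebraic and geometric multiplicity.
The characteristic polynomial is x^3, so the factor x appears with exponent 3: the algebraic multiplicity is 3.

rank(A) = 1, so the eigenspace has dimension 3 - 1 = 2: the geometric multiplicity is 2.

Since 2 < 3, A is not diagonalizable.

algebraic multiplicity 3, geometric multiplicity 2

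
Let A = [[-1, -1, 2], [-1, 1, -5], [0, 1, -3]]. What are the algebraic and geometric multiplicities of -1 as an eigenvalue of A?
algebraic multiplicity 3, geometric multiplicity 1

The characteristic polynomial is (x + 1)^3, so the factor x + 1 appears with exponent 3: the algebraic multiplicity is 3.

rank(A + I) = 2, so the eigenspace has dimension 3 - 2 = 1: the geometric multiplicity is 1.

Since 1 < 3, A is not diagonalizable.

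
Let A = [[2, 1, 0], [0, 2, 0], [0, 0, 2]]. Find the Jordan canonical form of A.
J = [[2, 1, 0], [0, 2, 0], [0, 0, 2]]

The characteristic polynomial is det(xI - A) = (x - 2)^3, so the eigenvalues are 2 (algebraic multiplicity 3).

For λ = 2: rank(A - 2I) = 1, rank((A - 2I)^2) = 0. The eigenspace has dimension 3 - 1 = 2, so there are 2 Jordan blocks; the rank sequence gives block sizes [2, 1].

Assembling the blocks gives the Jordan form J above.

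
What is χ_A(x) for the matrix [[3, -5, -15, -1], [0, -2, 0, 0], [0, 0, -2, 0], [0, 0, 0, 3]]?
χ_A(x) = (x - 3)^2(x + 2)^2

xI - A = [[x - 3, 5, 15, 1], [0, x + 2, 0, 0], [0, 0, x + 2, 0], [0, 0, 0, x - 3]].

Expanding det(xI - A) along the first row:
det(xI - A) = + (x - 3)·det([[x + 2, 0, 0], [0, x + 2, 0], [0, 0, x - 3]]) - (5)·det([[0, 0, 0], [0, x + 2, 0], [0, 0, x - 3]]) + (15)·det([[0, x + 2, 0], [0, 0, 0], [0, 0, x - 3]]) - (1)·det([[0, x + 2, 0], [0, 0, x + 2], [0, 0, 0]]).

Evaluating gives χ_A(x) = x^4 - 2x^3 - 11x^2 + 12x + 36 = (x - 3)^2(x + 2)^2.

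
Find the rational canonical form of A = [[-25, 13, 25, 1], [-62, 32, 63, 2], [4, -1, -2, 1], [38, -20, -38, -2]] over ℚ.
R = [[-1, 0, 0, 0], [0, 0, 0, 6], [0, 1, 0, 11], [0, 0, 1, 4]]

The invariant factors of A (the non-unit diagonal entries of the Smith normal form of xI - A over ℚ[x]) are x + 1, (x - 6)(x + 1)^2, each dividing the next. The characteristic polynomial is their product, (x - 6)(x + 1)^3.

The rational canonical form is the block-diagonal matrix of companion matrices C(f_i):
R = [[-1, 0, 0, 0], [0, 0, 0, 6], [0, 1, 0, 11], [0, 0, 1, 4]].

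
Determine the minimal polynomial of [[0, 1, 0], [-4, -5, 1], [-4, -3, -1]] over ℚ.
m_A(x) = (x + 2)^3

The characteristic polynomial factors as (x + 2)^3. The minimal polynomial is ∏(x - λ)^{k_λ} where k_λ is the size of the largest Jordan block at λ.

For λ = -2: rank(A + 2I) = 2, and the largest Jordan block has size 3 (the smallest k with rank((A + 2I)^k) = rank((A + 2I)^(k+1))).

So m_A(x) = (x + 2)^3.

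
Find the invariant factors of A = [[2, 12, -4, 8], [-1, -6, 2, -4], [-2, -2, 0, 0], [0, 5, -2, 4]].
The Jordan structure of A has elementary divisors x^3, x. Arranging the block sizes at each eigenvalue in decreasing order and taking row products gives the invariant factors.

Invariant factors (smallest first, each dividing the next): x, x^3.

Check: the last factor x^3 is the minimal polynomial, and the product x^4 is the characteristic polynomial.

x, x^3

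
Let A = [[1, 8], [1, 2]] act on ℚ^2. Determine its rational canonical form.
R = [[0, 6], [1, 3]]

The invariant factors of A (the non-unit diagonal entries of the Smith normal form of xI - A over ℚ[x]) are x^2 - 3x - 6, each dividing the next. The characteristic polynomial is their product, x^2 - 3x - 6.

The rational canonical form is the block-diagonal matrix of companion matrices C(f_i):
R = [[0, 6], [1, 3]].

Note the characteristic polynomial does not split into linear factors over ℚ, so A has no Jordan form over ℚ; the rational canonical form exists over any field.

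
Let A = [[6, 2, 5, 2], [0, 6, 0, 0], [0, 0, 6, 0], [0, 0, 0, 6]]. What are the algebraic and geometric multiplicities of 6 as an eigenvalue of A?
algebraic multiplicity 4, geometric multiplicity 3

The characteristic polynomial is (x - 6)^4, so the factor x - 6 appears with exponent 4: the algebraic multiplicity is 4.

rank(A - 6I) = 1, so the eigenspace has dimension 4 - 1 = 3: the geometric multiplicity is 3.

Since 3 < 4, A is not diagonalizable.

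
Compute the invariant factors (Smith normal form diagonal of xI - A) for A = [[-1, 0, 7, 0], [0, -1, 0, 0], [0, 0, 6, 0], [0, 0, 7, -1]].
The Jordan structure of A has elementary divisors (x + 1), (x + 1), (x + 1), (x - 6). Arranging the block sizes at each eigenvalue in decreasing order and taking row products gives the invariant factors.

Invariant factors (smallest first, each dividing the next): x + 1, x + 1, (x - 6)(x + 1).

Check: the last factor (x - 6)(x + 1) is the minimal polynomial, and the product (x - 6)(x + 1)^3 is the characteristic polynomial.

x + 1, x + 1, (x - 6)(x + 1)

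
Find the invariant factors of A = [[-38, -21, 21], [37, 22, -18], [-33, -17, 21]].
The Jordan structure of A has elementary divisors (x + 3), (x - 4)^2. Arranging the block sizes at each eigenvalue in decreasing order and taking row products gives the invariant factors.

Invariant factors (smallest first, each dividing the next): (x - 4)^2(x + 3).

Check: the last factor (x - 4)^2(x + 3) is the minimal polynomial, and the product (x - 4)^2(x + 3) is the characteristic polynomial.

(x - 4)^2(x + 3)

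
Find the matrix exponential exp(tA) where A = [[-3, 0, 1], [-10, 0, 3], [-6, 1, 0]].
A has Jordan form J = [[-1, 1, 0], [0, -1, 1], [0, 0, -1]] with A = PJP^{-1}, so e^{tA} = P e^{tJ} P^{-1}.

For a Jordan block J_k(λ), e^{tJ_k(λ)} = e^{λt} · (I + tN + t^2 N^2/2! + ... + t^{k-1} N^{k-1}/(k-1)!) where N is the nilpotent superdiagonal part.

Assembling the blocks and conjugating back gives the entries of e^{tA} as shown above.

e^{tA} = [[(-t^2 - 2*t + 1)*e^{-t}, t^2*e^{-t}/2, t*(2 - t)*e^{-t}/2], [2*t*(-2*t - 5)*e^{-t}, (2*t^2 + t + 1)*e^{-t}, t*(3 - 2*t)*e^{-t}], [2*t*(-t - 3)*e^{-t}, t*(t + 1)*e^{-t}, (-t^2 + t + 1)*e^{-t}]]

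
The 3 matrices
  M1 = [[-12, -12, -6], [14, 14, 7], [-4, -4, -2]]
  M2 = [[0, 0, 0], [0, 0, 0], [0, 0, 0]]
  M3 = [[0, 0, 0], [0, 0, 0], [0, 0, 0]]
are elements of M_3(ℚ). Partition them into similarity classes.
2 classes: {M1}, {M2, M3}

Characteristic polynomials: χ_{M1} = x^3, χ_{M2} = x^3, χ_{M3} = x^3.

{M1}: invariant factors x, x^2.

{M2, M3}: invariant factors x, x, x.

Matrices are similar if and only if their invariant-factor lists agree; the partition into similarity classes is {M1}, {M2, M3}.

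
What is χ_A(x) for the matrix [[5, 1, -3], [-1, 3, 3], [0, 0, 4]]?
χ_A(x) = (x - 4)^3

xI - A = [[x - 5, -1, 3], [1, x - 3, -3], [0, 0, x - 4]].

Expanding det(xI - A) along the first row:
det(xI - A) = + (x - 5)·det([[x - 3, -3], [0, x - 4]]) - (-1)·det([[1, -3], [0, x - 4]]) + (3)·det([[1, x - 3], [0, 0]]).

Evaluating gives χ_A(x) = x^3 - 12x^2 + 48x - 64 = (x - 4)^3.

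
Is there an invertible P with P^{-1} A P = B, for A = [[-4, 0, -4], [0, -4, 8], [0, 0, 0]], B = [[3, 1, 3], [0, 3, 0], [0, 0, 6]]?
trace(A) = -8 but trace(B) = 12. The trace is a similarity invariant, so A and B are not similar.

No.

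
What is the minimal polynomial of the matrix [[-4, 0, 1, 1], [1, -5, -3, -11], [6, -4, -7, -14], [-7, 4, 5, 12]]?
m_A(x) = (x - 3)(x + 1)(x + 3)^2

The characteristic polynomial factors as (x - 3)(x + 1)(x + 3)^2. The minimal polynomial is ∏(x - λ)^{k_λ} where k_λ is the size of the largest Jordan block at λ.

For λ = -3: rank(A + 3I) = 3, and the largest Jordan block has size 2 (the smallest k with rank((A + 3I)^k) = rank((A + 3I)^(k+1))).
For λ = -1: rank(A + I) = 3, and the largest Jordan block has size 1 (the smallest k with rank((A + I)^k) = rank((A + I)^(k+1))).
For λ = 3: rank(A - 3I) = 3, and the largest Jordan block has size 1 (the smallest k with rank((A - 3I)^k) = rank((A - 3I)^(k+1))).

So m_A(x) = (x - 3)(x + 1)(x + 3)^2.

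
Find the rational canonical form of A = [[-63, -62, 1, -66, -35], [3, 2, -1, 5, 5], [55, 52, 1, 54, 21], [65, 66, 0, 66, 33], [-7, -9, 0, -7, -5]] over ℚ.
The invariant factors of A (the non-unit diagonal entries of the Smith normal form of xI - A over ℚ[x]) are (x - 3)(x + 2)(x^3 + 3x + 1), each dividing the next. The characteristic polynomial is their product, (x - 3)(x + 2)(x^3 + 3x + 1).

The rational canonical form is the block-diagonal matrix of companion matrices C(f_i):
R = [[0, 0, 0, 0, 6], [1, 0, 0, 0, 19], [0, 1, 0, 0, 2], [0, 0, 1, 0, 3], [0, 0, 0, 1, 1]].

Note the characteristic polynomial does not split into linear factors over ℚ, so A has no Jordan form over ℚ; the rational canonical form exists over any field.

R = [[0, 0, 0, 0, 6], [1, 0, 0, 0, 19], [0, 1, 0, 0, 2], [0, 0, 1, 0, 3], [0, 0, 0, 1, 1]]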